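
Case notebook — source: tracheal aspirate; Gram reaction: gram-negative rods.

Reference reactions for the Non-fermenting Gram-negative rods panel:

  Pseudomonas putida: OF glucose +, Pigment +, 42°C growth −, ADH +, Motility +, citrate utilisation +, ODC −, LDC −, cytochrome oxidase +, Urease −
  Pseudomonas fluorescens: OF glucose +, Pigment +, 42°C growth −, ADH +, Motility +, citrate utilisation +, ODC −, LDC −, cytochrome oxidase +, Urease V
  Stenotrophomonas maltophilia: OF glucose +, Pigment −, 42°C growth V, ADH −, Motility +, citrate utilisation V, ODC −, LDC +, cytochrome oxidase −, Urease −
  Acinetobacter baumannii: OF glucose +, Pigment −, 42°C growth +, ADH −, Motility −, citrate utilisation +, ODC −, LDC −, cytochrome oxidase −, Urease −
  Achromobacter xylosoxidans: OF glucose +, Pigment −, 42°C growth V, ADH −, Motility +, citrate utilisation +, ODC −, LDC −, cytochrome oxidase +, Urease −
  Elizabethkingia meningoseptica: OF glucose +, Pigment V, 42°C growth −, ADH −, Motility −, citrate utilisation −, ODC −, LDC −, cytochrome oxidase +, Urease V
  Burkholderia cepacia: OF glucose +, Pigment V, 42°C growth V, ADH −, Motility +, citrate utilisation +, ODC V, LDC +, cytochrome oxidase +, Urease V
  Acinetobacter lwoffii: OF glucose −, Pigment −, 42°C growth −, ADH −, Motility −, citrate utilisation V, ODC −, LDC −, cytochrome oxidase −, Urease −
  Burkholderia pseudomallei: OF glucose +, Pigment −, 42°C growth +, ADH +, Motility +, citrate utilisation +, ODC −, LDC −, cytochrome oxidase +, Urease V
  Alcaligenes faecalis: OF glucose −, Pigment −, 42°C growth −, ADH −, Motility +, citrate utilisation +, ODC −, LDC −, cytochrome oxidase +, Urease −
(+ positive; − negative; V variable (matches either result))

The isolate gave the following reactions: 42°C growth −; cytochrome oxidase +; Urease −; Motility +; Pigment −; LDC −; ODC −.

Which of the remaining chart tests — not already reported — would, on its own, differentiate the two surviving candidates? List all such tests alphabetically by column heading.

OF glucose

cytochrome oxidase +: excludes Stenotrophomonas maltophilia, Acinetobacter baumannii, Acinetobacter lwoffii — 7 left.
42°C growth −: excludes Burkholderia pseudomallei — 6 left.
Urease −: all 6 remaining candidates are consistent.
ODC −: all 6 remaining candidates are consistent.
LDC −: excludes Burkholderia cepacia — 5 left.
Pigment −: excludes Pseudomonas putida, Pseudomonas fluorescens — 3 left.
Motility +: excludes Elizabethkingia meningoseptica — 2 left.
Two candidates remain: Achromobacter xylosoxidans and Alcaligenes faecalis.
  OF glucose: Achromobacter xylosoxidans +, Alcaligenes faecalis − — discriminates.
  ADH: − vs − — same for both, does not separate.
  citrate utilisation: + vs + — same for both, does not separate.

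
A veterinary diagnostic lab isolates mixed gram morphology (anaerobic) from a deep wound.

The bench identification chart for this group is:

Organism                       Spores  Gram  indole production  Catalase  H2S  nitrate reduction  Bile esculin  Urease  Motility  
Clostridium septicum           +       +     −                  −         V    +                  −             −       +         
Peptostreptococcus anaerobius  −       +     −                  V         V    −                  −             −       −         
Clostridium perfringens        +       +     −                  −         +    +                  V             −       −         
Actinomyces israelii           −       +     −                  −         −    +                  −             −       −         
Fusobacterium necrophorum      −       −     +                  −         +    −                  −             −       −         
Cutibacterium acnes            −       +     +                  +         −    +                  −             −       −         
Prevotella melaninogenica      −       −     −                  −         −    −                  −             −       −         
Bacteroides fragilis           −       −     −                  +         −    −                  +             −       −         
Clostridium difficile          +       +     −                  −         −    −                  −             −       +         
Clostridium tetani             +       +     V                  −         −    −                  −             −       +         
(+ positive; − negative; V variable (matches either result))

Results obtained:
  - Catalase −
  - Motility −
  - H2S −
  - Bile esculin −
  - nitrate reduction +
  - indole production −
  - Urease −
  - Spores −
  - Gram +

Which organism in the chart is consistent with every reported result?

indole production −: excludes Fusobacterium necrophorum, Cutibacterium acnes — 8 left.
Bile esculin −: excludes Bacteroides fragilis — 7 left.
Urease −: all 7 remaining candidates are consistent.
nitrate reduction +: excludes Peptostreptococcus anaerobius, Prevotella melaninogenica, Clostridium difficile, Clostridium tetani — 3 left.
Spores −: excludes Clostridium septicum, Clostridium perfringens — 1 left.
H2S −: the one remaining candidate is consistent.
Motility −: the one remaining candidate is consistent.
Catalase −: the one remaining candidate is consistent.
Gram +: the one remaining candidate is consistent.

Actinomyces israelii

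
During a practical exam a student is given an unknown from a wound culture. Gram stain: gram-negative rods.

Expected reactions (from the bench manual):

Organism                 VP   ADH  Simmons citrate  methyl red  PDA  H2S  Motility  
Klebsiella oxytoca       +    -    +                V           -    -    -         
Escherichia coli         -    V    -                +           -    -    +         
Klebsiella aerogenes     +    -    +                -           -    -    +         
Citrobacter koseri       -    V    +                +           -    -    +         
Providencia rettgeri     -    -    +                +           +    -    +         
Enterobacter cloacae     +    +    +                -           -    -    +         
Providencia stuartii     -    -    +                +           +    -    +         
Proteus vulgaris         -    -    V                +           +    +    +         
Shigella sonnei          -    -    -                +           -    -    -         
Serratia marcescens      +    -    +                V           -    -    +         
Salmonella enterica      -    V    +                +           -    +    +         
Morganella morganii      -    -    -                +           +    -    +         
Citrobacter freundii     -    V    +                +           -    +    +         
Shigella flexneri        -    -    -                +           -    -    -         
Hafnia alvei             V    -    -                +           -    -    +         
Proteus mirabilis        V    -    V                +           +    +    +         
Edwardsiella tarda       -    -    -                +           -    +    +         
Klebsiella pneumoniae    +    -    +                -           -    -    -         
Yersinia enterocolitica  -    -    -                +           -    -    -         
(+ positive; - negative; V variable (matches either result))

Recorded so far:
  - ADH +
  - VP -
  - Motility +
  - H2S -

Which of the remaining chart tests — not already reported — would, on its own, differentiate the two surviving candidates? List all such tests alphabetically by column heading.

Motility +: excludes 5 organisms — 14 left.
H2S -: excludes 5 organisms — 9 left.
ADH +: excludes 6 organisms — 3 left.
VP -: excludes Enterobacter cloacae — 2 left.
Two candidates remain: Citrobacter koseri and Escherichia coli.
  Simmons citrate: Citrobacter koseri +, Escherichia coli - — discriminates.
  methyl red: + vs + — same for both, does not separate.
  PDA: - vs - — same for both, does not separate.

Simmons citrate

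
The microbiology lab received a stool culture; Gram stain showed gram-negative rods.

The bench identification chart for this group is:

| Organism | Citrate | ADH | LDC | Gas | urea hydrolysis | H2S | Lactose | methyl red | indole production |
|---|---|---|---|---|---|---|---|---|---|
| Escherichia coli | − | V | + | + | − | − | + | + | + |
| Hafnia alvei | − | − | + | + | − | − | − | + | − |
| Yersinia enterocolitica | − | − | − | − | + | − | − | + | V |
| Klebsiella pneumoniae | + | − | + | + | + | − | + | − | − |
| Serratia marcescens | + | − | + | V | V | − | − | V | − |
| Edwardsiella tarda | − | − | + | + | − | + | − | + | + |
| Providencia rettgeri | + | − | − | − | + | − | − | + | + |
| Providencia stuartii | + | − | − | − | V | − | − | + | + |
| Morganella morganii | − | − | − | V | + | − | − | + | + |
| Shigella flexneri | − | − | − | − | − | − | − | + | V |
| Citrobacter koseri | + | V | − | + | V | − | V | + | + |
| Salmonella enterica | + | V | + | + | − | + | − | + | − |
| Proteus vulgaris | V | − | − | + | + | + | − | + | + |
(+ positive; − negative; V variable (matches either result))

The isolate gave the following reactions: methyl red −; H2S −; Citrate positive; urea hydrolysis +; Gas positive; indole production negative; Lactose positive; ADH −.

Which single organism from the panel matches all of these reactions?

Gas +: excludes Yersinia enterocolitica, Providencia rettgeri, Providencia stuartii, Shigella flexneri — 9 left.
methyl red −: excludes 7 organisms — 2 left.
indole production −: all 2 remaining candidates are consistent.
Citrate +: all 2 remaining candidates are consistent.
Lactose +: excludes Serratia marcescens — 1 left.
H2S −: the one remaining candidate is consistent.
urea hydrolysis +: the one remaining candidate is consistent.
ADH −: the one remaining candidate is consistent.

Klebsiella pneumoniae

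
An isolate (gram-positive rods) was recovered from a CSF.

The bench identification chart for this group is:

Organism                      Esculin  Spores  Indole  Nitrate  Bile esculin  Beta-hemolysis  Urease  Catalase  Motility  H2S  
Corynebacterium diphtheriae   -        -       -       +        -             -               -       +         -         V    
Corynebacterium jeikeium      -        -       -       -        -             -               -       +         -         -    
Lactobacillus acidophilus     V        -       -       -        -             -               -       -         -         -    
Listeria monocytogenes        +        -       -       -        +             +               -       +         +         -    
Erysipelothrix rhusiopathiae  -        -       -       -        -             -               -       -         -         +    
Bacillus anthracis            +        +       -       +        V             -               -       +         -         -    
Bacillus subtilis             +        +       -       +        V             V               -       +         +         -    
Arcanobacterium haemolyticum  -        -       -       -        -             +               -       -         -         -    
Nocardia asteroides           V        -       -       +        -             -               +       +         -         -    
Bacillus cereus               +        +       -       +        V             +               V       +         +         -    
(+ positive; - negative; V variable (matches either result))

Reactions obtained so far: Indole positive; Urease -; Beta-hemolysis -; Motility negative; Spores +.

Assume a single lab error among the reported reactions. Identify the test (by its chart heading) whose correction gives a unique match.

Indole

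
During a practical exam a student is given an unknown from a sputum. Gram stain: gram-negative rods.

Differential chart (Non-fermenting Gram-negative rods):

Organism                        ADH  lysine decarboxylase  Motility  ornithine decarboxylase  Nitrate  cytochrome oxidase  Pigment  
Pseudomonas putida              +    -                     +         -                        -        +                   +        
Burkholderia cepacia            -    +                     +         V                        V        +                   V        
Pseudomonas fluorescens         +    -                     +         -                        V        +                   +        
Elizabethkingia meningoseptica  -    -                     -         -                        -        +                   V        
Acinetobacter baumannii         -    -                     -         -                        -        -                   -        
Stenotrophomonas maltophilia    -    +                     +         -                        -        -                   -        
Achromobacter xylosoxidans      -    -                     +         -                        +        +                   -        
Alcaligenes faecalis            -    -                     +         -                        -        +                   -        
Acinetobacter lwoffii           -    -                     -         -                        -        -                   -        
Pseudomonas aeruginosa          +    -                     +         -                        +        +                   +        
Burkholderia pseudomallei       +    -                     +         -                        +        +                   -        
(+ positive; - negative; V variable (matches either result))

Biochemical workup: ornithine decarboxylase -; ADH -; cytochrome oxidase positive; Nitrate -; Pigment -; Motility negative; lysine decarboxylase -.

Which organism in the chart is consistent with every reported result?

Elizabethkingia meningoseptica

cytochrome oxidase +: excludes Acinetobacter baumannii, Stenotrophomonas maltophilia, Acinetobacter lwoffii — 8 left.
ADH -: excludes Pseudomonas putida, Pseudomonas fluorescens, Pseudomonas aeruginosa, Burkholderia pseudomallei — 4 left.
lysine decarboxylase -: excludes Burkholderia cepacia — 3 left.
Pigment -: all 3 remaining candidates are consistent.
Nitrate -: excludes Achromobacter xylosoxidans — 2 left.
Motility -: excludes Alcaligenes faecalis — 1 left.
ornithine decarboxylase -: the one remaining candidate is consistent.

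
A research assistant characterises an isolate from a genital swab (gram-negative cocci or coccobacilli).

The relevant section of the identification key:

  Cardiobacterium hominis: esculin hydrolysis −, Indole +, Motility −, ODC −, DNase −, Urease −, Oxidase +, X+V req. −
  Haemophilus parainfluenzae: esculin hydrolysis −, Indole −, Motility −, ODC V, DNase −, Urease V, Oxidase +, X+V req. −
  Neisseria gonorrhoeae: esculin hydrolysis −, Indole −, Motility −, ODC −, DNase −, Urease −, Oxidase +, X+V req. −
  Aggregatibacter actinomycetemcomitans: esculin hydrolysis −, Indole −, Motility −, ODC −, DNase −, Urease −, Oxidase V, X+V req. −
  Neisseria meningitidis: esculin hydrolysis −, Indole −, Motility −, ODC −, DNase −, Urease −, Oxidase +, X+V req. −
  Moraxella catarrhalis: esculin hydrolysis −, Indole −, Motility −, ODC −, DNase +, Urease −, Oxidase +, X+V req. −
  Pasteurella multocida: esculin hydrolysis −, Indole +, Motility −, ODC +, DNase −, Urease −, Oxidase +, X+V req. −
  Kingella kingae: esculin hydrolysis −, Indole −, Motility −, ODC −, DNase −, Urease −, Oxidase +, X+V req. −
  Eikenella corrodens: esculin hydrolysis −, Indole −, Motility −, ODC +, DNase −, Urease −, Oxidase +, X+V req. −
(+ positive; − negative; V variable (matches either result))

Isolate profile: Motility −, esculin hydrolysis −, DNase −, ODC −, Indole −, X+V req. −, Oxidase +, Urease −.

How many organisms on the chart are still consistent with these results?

esculin hydrolysis −: all 9 remaining candidates are consistent.
Urease −: all 9 remaining candidates are consistent.
X+V req. −: all 9 remaining candidates are consistent.
Oxidase +: all 9 remaining candidates are consistent.
ODC −: excludes Pasteurella multocida, Eikenella corrodens — 7 left.
DNase −: excludes Moraxella catarrhalis — 6 left.
Indole −: excludes Cardiobacterium hominis — 5 left.
Motility −: all 5 remaining candidates are consistent.
Still consistent: Aggregatibacter actinomycetemcomitans, Haemophilus parainfluenzae, Kingella kingae, Neisseria gonorrhoeae, Neisseria meningitidis.

5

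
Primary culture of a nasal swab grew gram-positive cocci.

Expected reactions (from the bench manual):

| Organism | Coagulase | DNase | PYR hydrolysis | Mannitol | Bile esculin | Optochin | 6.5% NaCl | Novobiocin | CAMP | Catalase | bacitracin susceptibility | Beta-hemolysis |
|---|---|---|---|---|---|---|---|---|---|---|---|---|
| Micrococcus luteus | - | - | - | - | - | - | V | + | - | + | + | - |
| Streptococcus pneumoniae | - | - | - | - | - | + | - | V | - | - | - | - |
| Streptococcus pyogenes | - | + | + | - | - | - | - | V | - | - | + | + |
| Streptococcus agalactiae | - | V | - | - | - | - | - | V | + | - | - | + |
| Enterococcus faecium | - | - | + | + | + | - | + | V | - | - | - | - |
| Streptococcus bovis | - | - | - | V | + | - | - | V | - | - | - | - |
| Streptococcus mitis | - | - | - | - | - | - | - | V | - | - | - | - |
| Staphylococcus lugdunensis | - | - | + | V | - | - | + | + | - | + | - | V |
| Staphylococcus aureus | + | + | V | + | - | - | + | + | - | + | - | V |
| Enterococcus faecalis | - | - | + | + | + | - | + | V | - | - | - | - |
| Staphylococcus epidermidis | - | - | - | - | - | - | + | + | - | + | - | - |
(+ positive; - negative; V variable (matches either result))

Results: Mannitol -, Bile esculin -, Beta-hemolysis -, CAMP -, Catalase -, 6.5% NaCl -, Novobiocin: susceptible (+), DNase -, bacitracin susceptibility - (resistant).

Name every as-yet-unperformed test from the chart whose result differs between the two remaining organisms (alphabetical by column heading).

Optochin

bacitracin susceptibility -: excludes Micrococcus luteus, Streptococcus pyogenes — 9 left.
Novobiocin +: all 9 remaining candidates are consistent.
CAMP -: excludes Streptococcus agalactiae — 8 left.
Catalase -: excludes Staphylococcus lugdunensis, Staphylococcus aureus, Staphylococcus epidermidis — 5 left.
6.5% NaCl -: excludes Enterococcus faecium, Enterococcus faecalis — 3 left.
Mannitol -: all 3 remaining candidates are consistent.
Beta-hemolysis -: all 3 remaining candidates are consistent.
DNase -: all 3 remaining candidates are consistent.
Bile esculin -: excludes Streptococcus bovis — 2 left.
Two candidates remain: Streptococcus mitis and Streptococcus pneumoniae.
  Coagulase: - vs - — same for both, does not separate.
  PYR hydrolysis: - vs - — same for both, does not separate.
  Optochin: Streptococcus mitis -, Streptococcus pneumoniae + — discriminates.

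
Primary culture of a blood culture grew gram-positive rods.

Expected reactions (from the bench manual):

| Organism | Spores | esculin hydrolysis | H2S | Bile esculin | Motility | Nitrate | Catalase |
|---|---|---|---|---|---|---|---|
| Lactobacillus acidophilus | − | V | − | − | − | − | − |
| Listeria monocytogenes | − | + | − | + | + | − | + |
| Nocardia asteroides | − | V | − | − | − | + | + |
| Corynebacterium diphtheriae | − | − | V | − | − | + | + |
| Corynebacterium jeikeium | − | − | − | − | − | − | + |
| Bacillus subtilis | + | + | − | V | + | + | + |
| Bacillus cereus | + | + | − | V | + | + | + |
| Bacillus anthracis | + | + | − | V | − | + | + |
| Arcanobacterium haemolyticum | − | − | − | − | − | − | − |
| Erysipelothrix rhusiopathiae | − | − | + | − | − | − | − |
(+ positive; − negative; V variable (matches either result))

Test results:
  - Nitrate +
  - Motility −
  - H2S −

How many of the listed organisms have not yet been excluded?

Motility −: excludes Listeria monocytogenes, Bacillus subtilis, Bacillus cereus — 7 left.
Nitrate +: excludes Lactobacillus acidophilus, Corynebacterium jeikeium, Arcanobacterium haemolyticum, Erysipelothrix rhusiopathiae — 3 left.
H2S −: all 3 remaining candidates are consistent.
Still consistent: Bacillus anthracis, Corynebacterium diphtheriae, Nocardia asteroides.

3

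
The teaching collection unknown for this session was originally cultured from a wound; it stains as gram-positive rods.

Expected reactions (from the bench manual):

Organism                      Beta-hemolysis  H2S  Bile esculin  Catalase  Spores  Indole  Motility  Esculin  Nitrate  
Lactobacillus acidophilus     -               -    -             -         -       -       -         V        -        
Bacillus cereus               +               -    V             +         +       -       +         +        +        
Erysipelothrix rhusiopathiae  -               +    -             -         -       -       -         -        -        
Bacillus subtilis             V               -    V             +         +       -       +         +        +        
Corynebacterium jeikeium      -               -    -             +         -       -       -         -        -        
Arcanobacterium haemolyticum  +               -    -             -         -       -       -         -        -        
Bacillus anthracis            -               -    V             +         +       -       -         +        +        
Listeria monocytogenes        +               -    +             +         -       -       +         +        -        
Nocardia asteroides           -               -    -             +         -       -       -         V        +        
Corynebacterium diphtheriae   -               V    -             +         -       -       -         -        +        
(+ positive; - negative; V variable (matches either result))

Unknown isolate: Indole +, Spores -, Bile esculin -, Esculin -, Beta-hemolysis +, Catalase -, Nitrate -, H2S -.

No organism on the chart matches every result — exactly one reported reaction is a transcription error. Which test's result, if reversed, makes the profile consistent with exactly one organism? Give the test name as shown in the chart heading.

As reported, no row in the chart matches all 8 reactions.
Reversing Spores → still no organism matches.
Reversing Nitrate → still no organism matches.
Reversing Esculin → still no organism matches.
Reversing Beta-hemolysis → still no organism matches.
Reversing Indole (to -) → unique match: Arcanobacterium haemolyticum.
Reversing H2S → still no organism matches.
Reversing Bile esculin → still no organism matches.
Reversing Catalase → still no organism matches.

Indole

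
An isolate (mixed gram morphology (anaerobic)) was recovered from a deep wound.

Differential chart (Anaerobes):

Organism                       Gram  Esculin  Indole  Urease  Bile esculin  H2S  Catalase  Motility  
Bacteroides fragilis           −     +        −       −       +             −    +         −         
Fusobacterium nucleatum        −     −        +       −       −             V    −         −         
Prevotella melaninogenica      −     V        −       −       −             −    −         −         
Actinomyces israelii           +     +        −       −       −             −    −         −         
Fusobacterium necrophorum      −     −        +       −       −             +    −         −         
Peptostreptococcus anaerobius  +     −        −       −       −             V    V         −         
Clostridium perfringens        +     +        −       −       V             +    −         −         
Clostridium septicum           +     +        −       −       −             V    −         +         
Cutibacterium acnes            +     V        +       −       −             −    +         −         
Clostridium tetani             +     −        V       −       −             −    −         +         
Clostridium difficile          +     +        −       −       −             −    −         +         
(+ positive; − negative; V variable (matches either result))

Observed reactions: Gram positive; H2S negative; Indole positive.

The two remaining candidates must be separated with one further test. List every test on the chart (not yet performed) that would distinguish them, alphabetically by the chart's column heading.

H2S −: excludes Fusobacterium necrophorum, Clostridium perfringens — 9 left.
Gram +: excludes Bacteroides fragilis, Fusobacterium nucleatum, Prevotella melaninogenica — 6 left.
Indole +: excludes Actinomyces israelii, Peptostreptococcus anaerobius, Clostridium septicum, Clostridium difficile — 2 left.
Two candidates remain: Clostridium tetani and Cutibacterium acnes.
  Esculin: − vs V — variable for at least one, does not separate.
  Urease: − vs − — same for both, does not separate.
  Bile esculin: − vs − — same for both, does not separate.
  Catalase: Clostridium tetani −, Cutibacterium acnes + — discriminates.
  Motility: Clostridium tetani +, Cutibacterium acnes − — discriminates.

Catalase, Motility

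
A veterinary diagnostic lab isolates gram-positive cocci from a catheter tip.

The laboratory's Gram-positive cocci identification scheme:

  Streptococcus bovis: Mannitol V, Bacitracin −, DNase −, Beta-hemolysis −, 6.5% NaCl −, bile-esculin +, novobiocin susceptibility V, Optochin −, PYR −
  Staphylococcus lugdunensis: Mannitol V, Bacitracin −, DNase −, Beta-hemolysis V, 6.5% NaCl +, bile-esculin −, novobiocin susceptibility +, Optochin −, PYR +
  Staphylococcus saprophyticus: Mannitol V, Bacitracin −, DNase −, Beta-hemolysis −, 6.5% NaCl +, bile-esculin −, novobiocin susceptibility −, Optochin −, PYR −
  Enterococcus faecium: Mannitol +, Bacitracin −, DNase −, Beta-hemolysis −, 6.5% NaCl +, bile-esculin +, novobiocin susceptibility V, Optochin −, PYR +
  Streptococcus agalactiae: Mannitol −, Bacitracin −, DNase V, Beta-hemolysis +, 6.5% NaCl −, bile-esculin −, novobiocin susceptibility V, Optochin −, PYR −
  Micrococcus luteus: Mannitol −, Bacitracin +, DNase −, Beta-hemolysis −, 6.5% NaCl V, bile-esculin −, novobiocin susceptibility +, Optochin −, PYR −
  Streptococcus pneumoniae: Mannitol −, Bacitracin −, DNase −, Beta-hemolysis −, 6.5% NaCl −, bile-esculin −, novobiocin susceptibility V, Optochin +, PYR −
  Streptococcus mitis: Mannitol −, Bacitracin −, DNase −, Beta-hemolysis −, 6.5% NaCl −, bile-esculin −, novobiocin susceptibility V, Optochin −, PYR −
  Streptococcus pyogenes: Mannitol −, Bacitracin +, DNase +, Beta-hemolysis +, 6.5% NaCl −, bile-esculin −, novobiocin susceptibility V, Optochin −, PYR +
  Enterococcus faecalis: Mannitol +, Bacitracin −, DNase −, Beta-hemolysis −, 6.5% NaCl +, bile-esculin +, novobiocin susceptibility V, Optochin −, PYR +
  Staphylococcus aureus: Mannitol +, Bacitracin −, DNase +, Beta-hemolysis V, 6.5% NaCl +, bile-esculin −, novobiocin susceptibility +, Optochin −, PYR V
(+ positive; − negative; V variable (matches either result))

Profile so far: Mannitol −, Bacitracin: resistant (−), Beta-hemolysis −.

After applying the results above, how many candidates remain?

5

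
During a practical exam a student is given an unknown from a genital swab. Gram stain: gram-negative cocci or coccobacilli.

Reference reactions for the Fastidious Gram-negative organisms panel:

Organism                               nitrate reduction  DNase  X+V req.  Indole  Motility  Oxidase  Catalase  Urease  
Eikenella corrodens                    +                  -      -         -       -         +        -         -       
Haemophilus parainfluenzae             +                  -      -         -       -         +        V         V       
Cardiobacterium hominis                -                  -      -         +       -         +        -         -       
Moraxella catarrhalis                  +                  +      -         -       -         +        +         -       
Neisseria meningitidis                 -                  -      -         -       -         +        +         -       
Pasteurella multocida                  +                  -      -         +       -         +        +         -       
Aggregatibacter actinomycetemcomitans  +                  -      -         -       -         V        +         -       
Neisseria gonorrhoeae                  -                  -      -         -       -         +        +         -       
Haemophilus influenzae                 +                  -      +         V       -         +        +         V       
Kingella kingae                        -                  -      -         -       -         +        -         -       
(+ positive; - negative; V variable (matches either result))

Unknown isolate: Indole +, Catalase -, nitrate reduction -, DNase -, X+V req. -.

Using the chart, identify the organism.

nitrate reduction -: excludes 6 organisms — 4 left.
Indole +: excludes Neisseria meningitidis, Neisseria gonorrhoeae, Kingella kingae — 1 left.
Catalase -: the one remaining candidate is consistent.
X+V req. -: the one remaining candidate is consistent.
DNase -: the one remaining candidate is consistent.

Cardiobacterium hominis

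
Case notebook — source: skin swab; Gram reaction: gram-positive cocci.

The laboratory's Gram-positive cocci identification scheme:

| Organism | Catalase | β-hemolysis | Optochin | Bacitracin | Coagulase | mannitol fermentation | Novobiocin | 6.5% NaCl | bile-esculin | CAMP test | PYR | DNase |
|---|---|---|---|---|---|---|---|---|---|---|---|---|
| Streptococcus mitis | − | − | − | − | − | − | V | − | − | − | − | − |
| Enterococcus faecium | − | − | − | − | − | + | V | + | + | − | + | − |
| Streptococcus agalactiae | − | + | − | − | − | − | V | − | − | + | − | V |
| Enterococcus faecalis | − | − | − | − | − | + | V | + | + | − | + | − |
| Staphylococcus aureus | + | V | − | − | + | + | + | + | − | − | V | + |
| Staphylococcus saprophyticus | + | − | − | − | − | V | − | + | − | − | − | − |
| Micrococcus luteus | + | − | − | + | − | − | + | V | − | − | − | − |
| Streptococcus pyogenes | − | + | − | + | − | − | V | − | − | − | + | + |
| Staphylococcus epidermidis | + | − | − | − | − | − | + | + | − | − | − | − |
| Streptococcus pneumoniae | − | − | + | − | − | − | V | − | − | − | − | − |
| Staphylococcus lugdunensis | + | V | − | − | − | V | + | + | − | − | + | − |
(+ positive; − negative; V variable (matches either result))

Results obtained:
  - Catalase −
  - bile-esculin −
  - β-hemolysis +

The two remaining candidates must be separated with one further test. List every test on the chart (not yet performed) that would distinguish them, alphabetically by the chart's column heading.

Bacitracin, CAMP test, PYR

Catalase −: excludes 5 organisms — 6 left.
bile-esculin −: excludes Enterococcus faecium, Enterococcus faecalis — 4 left.
β-hemolysis +: excludes Streptococcus mitis, Streptococcus pneumoniae — 2 left.
Two candidates remain: Streptococcus agalactiae and Streptococcus pyogenes.
  Optochin: − vs − — same for both, does not separate.
  Bacitracin: Streptococcus agalactiae −, Streptococcus pyogenes + — discriminates.
  Coagulase: − vs − — same for both, does not separate.
  mannitol fermentation: − vs − — same for both, does not separate.
  Novobiocin: V vs V — variable for at least one, does not separate.
  6.5% NaCl: − vs − — same for both, does not separate.
  CAMP test: Streptococcus agalactiae +, Streptococcus pyogenes − — discriminates.
  PYR: Streptococcus agalactiae −, Streptococcus pyogenes + — discriminates.
  DNase: V vs + — variable for at least one, does not separate.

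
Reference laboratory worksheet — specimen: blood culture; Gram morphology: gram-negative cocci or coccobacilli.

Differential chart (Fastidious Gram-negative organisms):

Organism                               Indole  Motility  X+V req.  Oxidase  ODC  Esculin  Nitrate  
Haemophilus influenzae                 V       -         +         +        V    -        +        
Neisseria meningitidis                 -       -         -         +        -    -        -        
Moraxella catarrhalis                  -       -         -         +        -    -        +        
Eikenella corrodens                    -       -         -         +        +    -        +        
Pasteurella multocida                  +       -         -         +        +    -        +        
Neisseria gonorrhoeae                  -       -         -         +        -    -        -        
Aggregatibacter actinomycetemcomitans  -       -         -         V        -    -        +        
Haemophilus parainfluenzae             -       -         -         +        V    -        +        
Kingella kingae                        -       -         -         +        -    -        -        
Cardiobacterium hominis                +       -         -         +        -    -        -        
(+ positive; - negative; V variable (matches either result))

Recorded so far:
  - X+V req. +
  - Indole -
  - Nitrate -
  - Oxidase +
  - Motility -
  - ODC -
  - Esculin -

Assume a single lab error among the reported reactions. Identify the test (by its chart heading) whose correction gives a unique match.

Nitrate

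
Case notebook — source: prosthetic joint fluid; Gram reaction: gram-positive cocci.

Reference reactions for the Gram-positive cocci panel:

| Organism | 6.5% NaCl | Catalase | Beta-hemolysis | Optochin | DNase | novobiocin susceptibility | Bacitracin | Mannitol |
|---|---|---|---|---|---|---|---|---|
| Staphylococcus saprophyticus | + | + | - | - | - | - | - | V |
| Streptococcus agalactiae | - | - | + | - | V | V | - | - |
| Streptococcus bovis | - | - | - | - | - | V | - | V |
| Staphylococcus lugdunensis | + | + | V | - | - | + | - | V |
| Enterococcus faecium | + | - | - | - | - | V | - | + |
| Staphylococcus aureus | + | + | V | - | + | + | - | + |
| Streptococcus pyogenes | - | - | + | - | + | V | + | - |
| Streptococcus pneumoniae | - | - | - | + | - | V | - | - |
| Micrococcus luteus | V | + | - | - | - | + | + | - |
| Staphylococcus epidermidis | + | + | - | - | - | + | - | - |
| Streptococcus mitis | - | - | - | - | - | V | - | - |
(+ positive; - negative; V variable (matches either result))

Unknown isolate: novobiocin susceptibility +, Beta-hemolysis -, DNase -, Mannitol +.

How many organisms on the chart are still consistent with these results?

DNase -: excludes Staphylococcus aureus, Streptococcus pyogenes — 9 left.
Beta-hemolysis -: excludes Streptococcus agalactiae — 8 left.
novobiocin susceptibility +: excludes Staphylococcus saprophyticus — 7 left.
Mannitol +: excludes Streptococcus pneumoniae, Micrococcus luteus, Staphylococcus epidermidis, Streptococcus mitis — 3 left.
Still consistent: Enterococcus faecium, Staphylococcus lugdunensis, Streptococcus bovis.

3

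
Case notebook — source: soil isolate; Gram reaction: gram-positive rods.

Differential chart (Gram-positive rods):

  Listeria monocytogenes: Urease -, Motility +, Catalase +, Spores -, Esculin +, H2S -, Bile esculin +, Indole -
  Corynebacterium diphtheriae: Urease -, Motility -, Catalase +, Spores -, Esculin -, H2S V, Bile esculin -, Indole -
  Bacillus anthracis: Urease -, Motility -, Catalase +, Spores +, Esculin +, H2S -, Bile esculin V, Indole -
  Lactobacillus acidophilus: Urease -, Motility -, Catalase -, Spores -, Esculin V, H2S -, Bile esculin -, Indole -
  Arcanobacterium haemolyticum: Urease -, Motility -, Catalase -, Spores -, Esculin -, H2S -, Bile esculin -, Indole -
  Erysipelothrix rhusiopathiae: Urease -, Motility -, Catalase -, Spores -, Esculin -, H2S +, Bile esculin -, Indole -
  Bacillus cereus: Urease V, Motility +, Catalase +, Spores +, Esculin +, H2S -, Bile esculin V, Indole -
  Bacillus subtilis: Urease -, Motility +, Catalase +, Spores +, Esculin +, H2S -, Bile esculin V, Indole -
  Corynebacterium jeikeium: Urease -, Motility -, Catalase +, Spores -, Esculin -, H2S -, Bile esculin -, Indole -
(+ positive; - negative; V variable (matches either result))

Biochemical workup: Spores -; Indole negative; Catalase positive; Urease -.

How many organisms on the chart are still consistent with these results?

3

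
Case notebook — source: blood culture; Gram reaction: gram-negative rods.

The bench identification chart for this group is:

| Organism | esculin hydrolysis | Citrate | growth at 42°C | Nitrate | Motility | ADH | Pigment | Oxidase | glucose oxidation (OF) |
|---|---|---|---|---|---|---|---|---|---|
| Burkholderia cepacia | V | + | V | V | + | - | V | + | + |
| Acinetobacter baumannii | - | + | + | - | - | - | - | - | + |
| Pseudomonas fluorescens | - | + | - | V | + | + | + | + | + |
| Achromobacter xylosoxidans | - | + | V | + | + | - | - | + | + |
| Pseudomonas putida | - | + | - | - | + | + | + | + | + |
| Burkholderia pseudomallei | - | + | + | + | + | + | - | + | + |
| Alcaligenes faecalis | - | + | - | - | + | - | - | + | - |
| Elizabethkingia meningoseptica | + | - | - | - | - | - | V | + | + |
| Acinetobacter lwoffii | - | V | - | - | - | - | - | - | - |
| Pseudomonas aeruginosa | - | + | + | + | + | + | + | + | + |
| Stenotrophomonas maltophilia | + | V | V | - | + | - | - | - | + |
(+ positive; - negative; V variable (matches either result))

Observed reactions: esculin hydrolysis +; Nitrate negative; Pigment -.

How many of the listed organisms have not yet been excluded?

Nitrate -: excludes Achromobacter xylosoxidans, Burkholderia pseudomallei, Pseudomonas aeruginosa — 8 left.
esculin hydrolysis +: excludes 5 organisms — 3 left.
Pigment -: all 3 remaining candidates are consistent.
Still consistent: Burkholderia cepacia, Elizabethkingia meningoseptica, Stenotrophomonas maltophilia.

3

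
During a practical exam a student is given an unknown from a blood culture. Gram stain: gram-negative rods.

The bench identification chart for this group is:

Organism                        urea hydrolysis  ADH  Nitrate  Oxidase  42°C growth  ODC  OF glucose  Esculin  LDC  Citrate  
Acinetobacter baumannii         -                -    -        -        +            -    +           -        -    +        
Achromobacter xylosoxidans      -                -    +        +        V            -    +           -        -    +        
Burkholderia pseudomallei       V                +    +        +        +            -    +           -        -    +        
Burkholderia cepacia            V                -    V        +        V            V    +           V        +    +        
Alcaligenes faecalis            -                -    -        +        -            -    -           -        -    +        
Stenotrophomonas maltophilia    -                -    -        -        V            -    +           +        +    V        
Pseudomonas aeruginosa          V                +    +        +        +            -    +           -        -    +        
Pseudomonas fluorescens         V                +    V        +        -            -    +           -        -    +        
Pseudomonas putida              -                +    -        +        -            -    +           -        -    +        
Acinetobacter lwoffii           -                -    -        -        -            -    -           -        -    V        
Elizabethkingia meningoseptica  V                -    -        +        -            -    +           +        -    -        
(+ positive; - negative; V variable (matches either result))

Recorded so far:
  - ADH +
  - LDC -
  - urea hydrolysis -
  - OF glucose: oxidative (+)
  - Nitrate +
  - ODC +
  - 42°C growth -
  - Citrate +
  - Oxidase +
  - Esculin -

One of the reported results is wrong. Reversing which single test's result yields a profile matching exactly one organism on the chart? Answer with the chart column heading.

ODC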